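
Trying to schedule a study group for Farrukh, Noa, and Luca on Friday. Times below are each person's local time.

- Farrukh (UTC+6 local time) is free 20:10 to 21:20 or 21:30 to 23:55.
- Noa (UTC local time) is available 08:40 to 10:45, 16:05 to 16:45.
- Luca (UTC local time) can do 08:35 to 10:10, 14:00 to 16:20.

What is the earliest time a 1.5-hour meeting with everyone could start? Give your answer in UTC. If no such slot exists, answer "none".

Farrukh in UTC: 14:10-15:20, 15:30-17:55 (subtract 6h to convert from UTC+6).
Noa in UTC: 08:40-10:45, 16:05-16:45.
Luca in UTC: 08:35-10:10, 14:00-16:20.
Farrukh ∩ Noa: 16:05-16:45.
Farrukh ∩ Noa ∩ Luca: 16:05-16:20.
No common window is at least 90 minutes long.

none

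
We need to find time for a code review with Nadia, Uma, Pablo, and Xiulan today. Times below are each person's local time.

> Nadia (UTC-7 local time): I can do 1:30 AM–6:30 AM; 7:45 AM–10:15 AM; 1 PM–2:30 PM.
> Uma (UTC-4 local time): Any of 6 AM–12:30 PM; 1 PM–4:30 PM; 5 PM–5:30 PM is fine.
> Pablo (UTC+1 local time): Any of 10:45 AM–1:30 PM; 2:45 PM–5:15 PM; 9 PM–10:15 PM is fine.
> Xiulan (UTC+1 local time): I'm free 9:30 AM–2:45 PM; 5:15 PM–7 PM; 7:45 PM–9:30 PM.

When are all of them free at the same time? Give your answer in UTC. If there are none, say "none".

Nadia in UTC: 08:30-13:30, 14:45-17:15, 20:00-21:30 (add 7h to convert from UTC-7).
Uma in UTC: 10:00-16:30, 17:00-20:30, 21:00-21:30 (add 4h to convert from UTC-4).
Pablo in UTC: 09:45-12:30, 13:45-16:15, 20:00-21:15 (subtract 1h to convert from UTC+1).
Xiulan in UTC: 08:30-13:45, 16:15-18:00, 18:45-20:30 (subtract 1h to convert from UTC+1).
Nadia ∩ Uma: 10:00-13:30, 14:45-16:30, 17:00-17:15, 20:00-20:30, 21:00-21:30.
Nadia ∩ Uma ∩ Pablo: 10:00-12:30, 14:45-16:15, 20:00-20:30, 21:00-21:15.
Nadia ∩ Uma ∩ Pablo ∩ Xiulan: 10:00-12:30, 20:00-20:30.
Those are the intersection windows.

10:00-12:30, 20:00-20:30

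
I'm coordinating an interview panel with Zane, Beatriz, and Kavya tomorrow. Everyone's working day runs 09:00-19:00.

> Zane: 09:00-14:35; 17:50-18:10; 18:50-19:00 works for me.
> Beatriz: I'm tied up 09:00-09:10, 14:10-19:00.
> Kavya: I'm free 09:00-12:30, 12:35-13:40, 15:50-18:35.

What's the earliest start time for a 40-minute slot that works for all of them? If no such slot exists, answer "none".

09:10

Zane free: 09:00-14:35, 17:50-18:10, 18:50-19:00.
Beatriz free: 09:10-14:10 (invert busy blocks within the working day).
Kavya free: 09:00-12:30, 12:35-13:40, 15:50-18:35.
Zane ∩ Beatriz: 09:10-14:10.
Zane ∩ Beatriz ∩ Kavya: 09:10-12:30, 12:35-13:40.
The first common window of at least 40 minutes is 09:10-12:30, so the earliest start is 09:10.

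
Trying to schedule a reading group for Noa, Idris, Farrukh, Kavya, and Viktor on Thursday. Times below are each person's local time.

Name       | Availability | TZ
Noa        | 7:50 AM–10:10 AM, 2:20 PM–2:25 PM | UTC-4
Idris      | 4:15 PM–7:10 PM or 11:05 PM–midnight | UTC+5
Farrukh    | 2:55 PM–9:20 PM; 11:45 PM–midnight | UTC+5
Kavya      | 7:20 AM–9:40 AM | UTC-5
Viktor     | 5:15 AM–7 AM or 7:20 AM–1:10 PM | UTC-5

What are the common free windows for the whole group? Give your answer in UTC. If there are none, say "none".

12:20-14:10

Noa in UTC: 11:50-14:10, 18:20-18:25 (add 4h to convert from UTC-4).
Idris in UTC: 11:15-14:10, 18:05-19:00 (subtract 5h to convert from UTC+5).
Farrukh in UTC: 09:55-16:20, 18:45-19:00 (subtract 5h to convert from UTC+5).
Kavya in UTC: 12:20-14:40 (add 5h to convert from UTC-5).
Viktor in UTC: 10:15-12:00, 12:20-18:10 (add 5h to convert from UTC-5).
Noa ∩ Idris: 11:50-14:10, 18:20-18:25.
Noa ∩ Idris ∩ Farrukh: 11:50-14:10.
Noa ∩ Idris ∩ Farrukh ∩ Kavya: 12:20-14:10.
Noa ∩ Idris ∩ Farrukh ∩ Kavya ∩ Viktor: 12:20-14:10.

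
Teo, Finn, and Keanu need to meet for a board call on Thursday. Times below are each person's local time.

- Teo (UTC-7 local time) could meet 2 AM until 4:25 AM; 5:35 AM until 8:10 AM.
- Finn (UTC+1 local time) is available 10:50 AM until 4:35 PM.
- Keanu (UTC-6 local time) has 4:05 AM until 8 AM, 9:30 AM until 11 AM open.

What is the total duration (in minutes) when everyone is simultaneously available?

165

Teo in UTC: 09:00-11:25, 12:35-15:10 (add 7h to convert from UTC-7).
Finn in UTC: 09:50-15:35 (subtract 1h to convert from UTC+1).
Keanu in UTC: 10:05-14:00, 15:30-17:00 (add 6h to convert from UTC-6).
Teo ∩ Finn: 09:50-11:25, 12:35-15:10.
Teo ∩ Finn ∩ Keanu: 10:05-11:25, 12:35-14:00.
Summing the common windows: 80 + 85 = 165 minutes.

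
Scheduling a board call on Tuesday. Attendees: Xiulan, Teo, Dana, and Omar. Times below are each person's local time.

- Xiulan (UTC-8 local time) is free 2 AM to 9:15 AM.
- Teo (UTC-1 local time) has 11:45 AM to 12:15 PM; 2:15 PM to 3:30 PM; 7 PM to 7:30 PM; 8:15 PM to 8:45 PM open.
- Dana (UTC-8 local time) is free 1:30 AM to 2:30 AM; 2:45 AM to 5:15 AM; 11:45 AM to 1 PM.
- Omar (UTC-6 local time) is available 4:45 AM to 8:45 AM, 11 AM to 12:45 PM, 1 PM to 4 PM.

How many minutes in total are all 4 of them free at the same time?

30

Xiulan in UTC: 10:00-17:15 (add 8h to convert from UTC-8).
Teo in UTC: 12:45-13:15, 15:15-16:30, 20:00-20:30, 21:15-21:45 (add 1h to convert from UTC-1).
Dana in UTC: 09:30-10:30, 10:45-13:15, 19:45-21:00 (add 8h to convert from UTC-8).
Omar in UTC: 10:45-14:45, 17:00-18:45, 19:00-22:00 (add 6h to convert from UTC-6).
Xiulan ∩ Teo: 12:45-13:15, 15:15-16:30.
Xiulan ∩ Teo ∩ Dana: 12:45-13:15.
Xiulan ∩ Teo ∩ Dana ∩ Omar: 12:45-13:15.
So the common availability across everyone is 12:45-13:15.
That's a single block of 30 minutes.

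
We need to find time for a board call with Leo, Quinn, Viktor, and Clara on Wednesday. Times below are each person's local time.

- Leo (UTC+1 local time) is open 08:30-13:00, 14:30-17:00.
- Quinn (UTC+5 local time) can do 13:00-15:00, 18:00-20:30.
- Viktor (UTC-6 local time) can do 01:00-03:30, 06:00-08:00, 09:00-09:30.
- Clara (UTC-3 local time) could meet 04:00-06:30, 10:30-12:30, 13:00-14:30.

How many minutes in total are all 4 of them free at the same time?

150

Leo in UTC: 07:30-12:00, 13:30-16:00 (subtract 1h to convert from UTC+1).
Quinn in UTC: 08:00-10:00, 13:00-15:30 (subtract 5h to convert from UTC+5).
Viktor in UTC: 07:00-09:30, 12:00-14:00, 15:00-15:30 (add 6h to convert from UTC-6).
Clara in UTC: 07:00-09:30, 13:30-15:30, 16:00-17:30 (add 3h to convert from UTC-3).
Leo ∩ Quinn: 08:00-10:00, 13:30-15:30.
Leo ∩ Quinn ∩ Viktor: 08:00-09:30, 13:30-14:00, 15:00-15:30.
Leo ∩ Quinn ∩ Viktor ∩ Clara: 08:00-09:30, 13:30-14:00, 15:00-15:30.
Summing the common windows: 90 + 30 + 30 = 150 minutes.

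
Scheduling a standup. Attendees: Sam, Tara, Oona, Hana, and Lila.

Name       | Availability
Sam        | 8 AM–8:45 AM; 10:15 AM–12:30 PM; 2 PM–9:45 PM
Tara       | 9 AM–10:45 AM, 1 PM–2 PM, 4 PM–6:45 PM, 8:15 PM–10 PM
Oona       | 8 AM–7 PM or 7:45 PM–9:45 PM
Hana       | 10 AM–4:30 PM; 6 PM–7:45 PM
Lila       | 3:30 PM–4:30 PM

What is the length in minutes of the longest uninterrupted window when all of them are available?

Sam ∩ Tara: 10:15-10:45, 16:00-18:45, 20:15-21:45.
Sam ∩ Tara ∩ Oona: 10:15-10:45, 16:00-18:45, 20:15-21:45.
Sam ∩ Tara ∩ Oona ∩ Hana: 10:15-10:45, 16:00-16:30, 18:00-18:45.
Sam ∩ Tara ∩ Oona ∩ Hana ∩ Lila: 16:00-16:30.
So the common availability across everyone is 16:00-16:30.
The longest is 16:00-16:30 at 30 minutes.

30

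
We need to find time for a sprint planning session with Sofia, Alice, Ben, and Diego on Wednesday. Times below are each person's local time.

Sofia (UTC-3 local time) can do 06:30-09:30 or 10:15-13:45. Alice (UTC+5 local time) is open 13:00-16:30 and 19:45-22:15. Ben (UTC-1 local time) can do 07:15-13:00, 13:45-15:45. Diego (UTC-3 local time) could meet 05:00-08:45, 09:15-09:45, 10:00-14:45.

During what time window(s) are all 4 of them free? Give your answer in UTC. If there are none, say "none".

09:30-11:30, 14:45-16:45

Sofia in UTC: 09:30-12:30, 13:15-16:45 (add 3h to convert from UTC-3).
Alice in UTC: 08:00-11:30, 14:45-17:15 (subtract 5h to convert from UTC+5).
Ben in UTC: 08:15-14:00, 14:45-16:45 (add 1h to convert from UTC-1).
Diego in UTC: 08:00-11:45, 12:15-12:45, 13:00-17:45 (add 3h to convert from UTC-3).
Sofia ∩ Alice: 09:30-11:30, 14:45-16:45.
Sofia ∩ Alice ∩ Ben: 09:30-11:30, 14:45-16:45.
Sofia ∩ Alice ∩ Ben ∩ Diego: 09:30-11:30, 14:45-16:45.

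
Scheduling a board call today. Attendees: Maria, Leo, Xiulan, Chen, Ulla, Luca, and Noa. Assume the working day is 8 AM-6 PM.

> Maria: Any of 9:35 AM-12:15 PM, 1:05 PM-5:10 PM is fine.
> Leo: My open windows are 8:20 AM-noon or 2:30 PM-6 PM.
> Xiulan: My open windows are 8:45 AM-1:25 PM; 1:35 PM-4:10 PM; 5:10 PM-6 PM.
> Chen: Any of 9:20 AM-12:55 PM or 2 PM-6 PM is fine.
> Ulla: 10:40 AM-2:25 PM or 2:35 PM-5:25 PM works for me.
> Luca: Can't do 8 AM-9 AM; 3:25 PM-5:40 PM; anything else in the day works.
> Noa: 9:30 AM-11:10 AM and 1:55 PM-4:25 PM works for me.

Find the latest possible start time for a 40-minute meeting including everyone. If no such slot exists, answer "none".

Maria free: 09:35-12:15, 13:05-17:10.
Leo free: 08:20-12:00, 14:30-18:00.
Xiulan free: 08:45-13:25, 13:35-16:10, 17:10-18:00.
Chen free: 09:20-12:55, 14:00-18:00.
Ulla free: 10:40-14:25, 14:35-17:25.
Luca free: 09:00-15:25, 17:40-18:00 (invert busy blocks within the working day).
Noa free: 09:30-11:10, 13:55-16:25.
Maria ∩ Leo: 09:35-12:00, 14:30-17:10.
Maria ∩ Leo ∩ Xiulan: 09:35-12:00, 14:30-16:10.
Maria ∩ Leo ∩ Xiulan ∩ Chen: 09:35-12:00, 14:30-16:10.
Maria ∩ Leo ∩ Xiulan ∩ Chen ∩ Ulla: 10:40-12:00, 14:35-16:10.
Maria ∩ Leo ∩ Xiulan ∩ Chen ∩ Ulla ∩ Luca: 10:40-12:00, 14:35-15:25.
Maria ∩ Leo ∩ Xiulan ∩ Chen ∩ Ulla ∩ Luca ∩ Noa: 10:40-11:10, 14:35-15:25.
So the common availability across everyone is 10:40-11:10, 14:35-15:25.
The last common window of at least 40 minutes is 14:35-15:25; a 40-minute meeting can start as late as 14:45 and still end by 15:25.

14:45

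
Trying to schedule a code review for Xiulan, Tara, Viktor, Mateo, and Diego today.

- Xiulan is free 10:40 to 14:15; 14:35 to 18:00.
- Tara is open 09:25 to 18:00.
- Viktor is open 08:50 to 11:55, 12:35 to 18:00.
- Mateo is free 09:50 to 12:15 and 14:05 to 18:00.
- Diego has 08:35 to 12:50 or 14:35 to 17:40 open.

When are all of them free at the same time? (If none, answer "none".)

10:40-11:55, 14:35-17:40

Xiulan ∩ Tara: 10:40-14:15, 14:35-18:00.
Xiulan ∩ Tara ∩ Viktor: 10:40-11:55, 12:35-14:15, 14:35-18:00.
Xiulan ∩ Tara ∩ Viktor ∩ Mateo: 10:40-11:55, 14:05-14:15, 14:35-18:00.
Xiulan ∩ Tara ∩ Viktor ∩ Mateo ∩ Diego: 10:40-11:55, 14:35-17:40.
Those are the intersection windows.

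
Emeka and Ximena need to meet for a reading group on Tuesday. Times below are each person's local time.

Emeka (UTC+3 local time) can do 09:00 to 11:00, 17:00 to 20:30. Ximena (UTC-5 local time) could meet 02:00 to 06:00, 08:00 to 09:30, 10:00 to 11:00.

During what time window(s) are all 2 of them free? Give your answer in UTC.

07:00-08:00, 14:00-14:30, 15:00-16:00

Emeka in UTC: 06:00-08:00, 14:00-17:30 (subtract 3h to convert from UTC+3).
Ximena in UTC: 07:00-11:00, 13:00-14:30, 15:00-16:00 (add 5h to convert from UTC-5).
Emeka ∩ Ximena: 07:00-08:00, 14:00-14:30, 15:00-16:00.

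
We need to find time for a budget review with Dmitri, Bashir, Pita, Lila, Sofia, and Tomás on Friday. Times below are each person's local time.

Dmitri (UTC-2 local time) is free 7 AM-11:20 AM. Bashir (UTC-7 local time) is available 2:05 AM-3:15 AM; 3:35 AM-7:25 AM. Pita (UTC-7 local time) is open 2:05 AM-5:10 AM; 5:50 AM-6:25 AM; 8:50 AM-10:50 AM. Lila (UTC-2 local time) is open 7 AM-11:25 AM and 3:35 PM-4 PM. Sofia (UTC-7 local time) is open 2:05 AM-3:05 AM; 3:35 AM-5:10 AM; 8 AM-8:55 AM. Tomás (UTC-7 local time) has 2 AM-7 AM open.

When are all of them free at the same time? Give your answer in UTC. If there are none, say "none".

09:05-10:05, 10:35-12:10

Dmitri in UTC: 09:00-13:20 (add 2h to convert from UTC-2).
Bashir in UTC: 09:05-10:15, 10:35-14:25 (add 7h to convert from UTC-7).
Pita in UTC: 09:05-12:10, 12:50-13:25, 15:50-17:50 (add 7h to convert from UTC-7).
Lila in UTC: 09:00-13:25, 17:35-18:00 (add 2h to convert from UTC-2).
Sofia in UTC: 09:05-10:05, 10:35-12:10, 15:00-15:55 (add 7h to convert from UTC-7).
Tomás in UTC: 09:00-14:00 (add 7h to convert from UTC-7).
Dmitri ∩ Bashir: 09:05-10:15, 10:35-13:20.
Dmitri ∩ Bashir ∩ Pita: 09:05-10:15, 10:35-12:10, 12:50-13:20.
Dmitri ∩ Bashir ∩ Pita ∩ Lila: 09:05-10:15, 10:35-12:10, 12:50-13:20.
Dmitri ∩ Bashir ∩ Pita ∩ Lila ∩ Sofia: 09:05-10:05, 10:35-12:10.
Dmitri ∩ Bashir ∩ Pita ∩ Lila ∩ Sofia ∩ Tomás: 09:05-10:05, 10:35-12:10.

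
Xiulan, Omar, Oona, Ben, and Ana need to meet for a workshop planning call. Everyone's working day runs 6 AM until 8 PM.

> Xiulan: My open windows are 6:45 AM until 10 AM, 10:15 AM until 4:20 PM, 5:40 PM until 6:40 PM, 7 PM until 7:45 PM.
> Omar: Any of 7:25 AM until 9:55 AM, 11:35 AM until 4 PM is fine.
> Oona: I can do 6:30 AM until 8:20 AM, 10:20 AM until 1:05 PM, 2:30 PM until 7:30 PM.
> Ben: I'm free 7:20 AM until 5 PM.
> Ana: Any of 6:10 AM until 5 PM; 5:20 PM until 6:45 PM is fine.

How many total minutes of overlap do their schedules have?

235

Xiulan ∩ Omar: 07:25-09:55, 11:35-16:00.
Xiulan ∩ Omar ∩ Oona: 07:25-08:20, 11:35-13:05, 14:30-16:00.
Xiulan ∩ Omar ∩ Oona ∩ Ben: 07:25-08:20, 11:35-13:05, 14:30-16:00.
Xiulan ∩ Omar ∩ Oona ∩ Ben ∩ Ana: 07:25-08:20, 11:35-13:05, 14:30-16:00.
So the common availability across everyone is 07:25-08:20, 11:35-13:05, 14:30-16:00.
Summing the common windows: 55 + 90 + 90 = 235 minutes.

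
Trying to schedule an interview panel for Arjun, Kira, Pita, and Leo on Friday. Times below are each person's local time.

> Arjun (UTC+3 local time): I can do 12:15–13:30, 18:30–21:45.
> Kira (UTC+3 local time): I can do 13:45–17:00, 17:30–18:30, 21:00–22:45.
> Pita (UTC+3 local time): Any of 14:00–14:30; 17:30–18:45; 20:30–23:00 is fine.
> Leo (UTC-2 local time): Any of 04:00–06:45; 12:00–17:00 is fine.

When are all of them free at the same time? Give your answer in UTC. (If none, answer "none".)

18:00-18:45

Arjun in UTC: 09:15-10:30, 15:30-18:45 (subtract 3h to convert from UTC+3).
Kira in UTC: 10:45-14:00, 14:30-15:30, 18:00-19:45 (subtract 3h to convert from UTC+3).
Pita in UTC: 11:00-11:30, 14:30-15:45, 17:30-20:00 (subtract 3h to convert from UTC+3).
Leo in UTC: 06:00-08:45, 14:00-19:00 (add 2h to convert from UTC-2).
Arjun ∩ Kira: 18:00-18:45.
Arjun ∩ Kira ∩ Pita: 18:00-18:45.
Arjun ∩ Kira ∩ Pita ∩ Leo: 18:00-18:45.
Those are the intersection windows.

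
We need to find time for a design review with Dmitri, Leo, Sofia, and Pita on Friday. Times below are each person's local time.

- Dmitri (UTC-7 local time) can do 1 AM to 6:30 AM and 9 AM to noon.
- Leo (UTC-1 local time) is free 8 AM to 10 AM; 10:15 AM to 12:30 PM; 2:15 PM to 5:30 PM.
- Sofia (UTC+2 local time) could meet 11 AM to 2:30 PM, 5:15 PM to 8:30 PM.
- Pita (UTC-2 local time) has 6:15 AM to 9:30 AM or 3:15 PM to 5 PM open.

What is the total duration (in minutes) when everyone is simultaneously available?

210

Dmitri in UTC: 08:00-13:30, 16:00-19:00 (add 7h to convert from UTC-7).
Leo in UTC: 09:00-11:00, 11:15-13:30, 15:15-18:30 (add 1h to convert from UTC-1).
Sofia in UTC: 09:00-12:30, 15:15-18:30 (subtract 2h to convert from UTC+2).
Pita in UTC: 08:15-11:30, 17:15-19:00 (add 2h to convert from UTC-2).
Dmitri ∩ Leo: 09:00-11:00, 11:15-13:30, 16:00-18:30.
Dmitri ∩ Leo ∩ Sofia: 09:00-11:00, 11:15-12:30, 16:00-18:30.
Dmitri ∩ Leo ∩ Sofia ∩ Pita: 09:00-11:00, 11:15-11:30, 17:15-18:30.
Those are the intersection windows.
Summing the common windows: 120 + 15 + 75 = 210 minutes.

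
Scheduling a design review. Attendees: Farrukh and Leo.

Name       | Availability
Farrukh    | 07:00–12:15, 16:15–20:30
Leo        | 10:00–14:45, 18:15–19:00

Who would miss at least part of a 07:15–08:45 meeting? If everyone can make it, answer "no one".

Leo

Farrukh: free for 07:15-08:45. Leo: not fully free for 07:15-08:45.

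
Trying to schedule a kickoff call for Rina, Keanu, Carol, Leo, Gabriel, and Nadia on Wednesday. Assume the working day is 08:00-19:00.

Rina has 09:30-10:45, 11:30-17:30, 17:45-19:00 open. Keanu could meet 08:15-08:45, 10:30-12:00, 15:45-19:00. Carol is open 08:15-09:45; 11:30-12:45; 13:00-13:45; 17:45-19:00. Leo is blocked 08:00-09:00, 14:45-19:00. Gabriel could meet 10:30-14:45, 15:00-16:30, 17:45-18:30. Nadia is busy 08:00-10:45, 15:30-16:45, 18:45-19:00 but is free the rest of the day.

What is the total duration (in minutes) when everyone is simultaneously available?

30

Rina free: 09:30-10:45, 11:30-17:30, 17:45-19:00.
Keanu free: 08:15-08:45, 10:30-12:00, 15:45-19:00.
Carol free: 08:15-09:45, 11:30-12:45, 13:00-13:45, 17:45-19:00.
Leo free: 09:00-14:45 (invert busy blocks within the working day).
Gabriel free: 10:30-14:45, 15:00-16:30, 17:45-18:30.
Nadia free: 10:45-15:30, 16:45-18:45 (invert busy blocks within the working day).
Rina ∩ Keanu: 10:30-10:45, 11:30-12:00, 15:45-17:30, 17:45-19:00.
Rina ∩ Keanu ∩ Carol: 11:30-12:00, 17:45-19:00.
Rina ∩ Keanu ∩ Carol ∩ Leo: 11:30-12:00.
Rina ∩ Keanu ∩ Carol ∩ Leo ∩ Gabriel: 11:30-12:00.
Rina ∩ Keanu ∩ Carol ∩ Leo ∩ Gabriel ∩ Nadia: 11:30-12:00.
Those are the intersection windows.
That's a single block of 30 minutes.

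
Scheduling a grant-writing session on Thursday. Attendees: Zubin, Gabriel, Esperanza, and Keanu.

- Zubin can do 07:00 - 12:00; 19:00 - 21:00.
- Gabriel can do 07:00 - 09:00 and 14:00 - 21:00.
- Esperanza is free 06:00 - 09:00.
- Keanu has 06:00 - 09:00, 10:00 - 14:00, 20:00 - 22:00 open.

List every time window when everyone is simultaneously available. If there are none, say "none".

Zubin ∩ Gabriel: 07:00-09:00, 19:00-21:00.
Zubin ∩ Gabriel ∩ Esperanza: 07:00-09:00.
Zubin ∩ Gabriel ∩ Esperanza ∩ Keanu: 07:00-09:00.

07:00-09:00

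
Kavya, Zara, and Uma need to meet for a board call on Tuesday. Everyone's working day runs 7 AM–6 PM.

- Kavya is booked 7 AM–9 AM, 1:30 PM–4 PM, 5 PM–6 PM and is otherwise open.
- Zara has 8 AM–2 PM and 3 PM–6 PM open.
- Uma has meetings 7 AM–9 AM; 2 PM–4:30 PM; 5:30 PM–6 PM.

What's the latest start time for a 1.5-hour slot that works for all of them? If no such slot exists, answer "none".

Kavya free: 09:00-13:30, 16:00-17:00 (invert busy blocks within the working day).
Zara free: 08:00-14:00, 15:00-18:00.
Uma free: 09:00-14:00, 16:30-17:30 (invert busy blocks within the working day).
Kavya ∩ Zara: 09:00-13:30, 16:00-17:00.
Kavya ∩ Zara ∩ Uma: 09:00-13:30, 16:30-17:00.
The last common window of at least 90 minutes is 09:00-13:30; a 90-minute meeting can start as late as 12:00 and still end by 13:30.

12:00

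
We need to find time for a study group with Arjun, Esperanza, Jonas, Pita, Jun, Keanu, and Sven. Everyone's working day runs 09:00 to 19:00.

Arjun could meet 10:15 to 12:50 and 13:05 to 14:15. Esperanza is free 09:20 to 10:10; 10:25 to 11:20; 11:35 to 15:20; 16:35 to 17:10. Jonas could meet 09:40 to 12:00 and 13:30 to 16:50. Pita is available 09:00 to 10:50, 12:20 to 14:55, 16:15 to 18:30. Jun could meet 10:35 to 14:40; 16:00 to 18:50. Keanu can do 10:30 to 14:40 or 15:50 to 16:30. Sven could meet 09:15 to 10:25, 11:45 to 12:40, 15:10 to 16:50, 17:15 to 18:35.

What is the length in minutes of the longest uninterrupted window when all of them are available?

0

Arjun ∩ Esperanza: 10:25-11:20, 11:35-12:50, 13:05-14:15.
Arjun ∩ Esperanza ∩ Jonas: 10:25-11:20, 11:35-12:00, 13:30-14:15.
Arjun ∩ Esperanza ∩ Jonas ∩ Pita: 10:25-10:50, 13:30-14:15.
Arjun ∩ Esperanza ∩ Jonas ∩ Pita ∩ Jun: 10:35-10:50, 13:30-14:15.
Arjun ∩ Esperanza ∩ Jonas ∩ Pita ∩ Jun ∩ Keanu: 10:35-10:50, 13:30-14:15.
Arjun ∩ Esperanza ∩ Jonas ∩ Pita ∩ Jun ∩ Keanu ∩ Sven: ∅.
There is no time when everyone is free.
No common window exists, so the longest block is 0 minutes.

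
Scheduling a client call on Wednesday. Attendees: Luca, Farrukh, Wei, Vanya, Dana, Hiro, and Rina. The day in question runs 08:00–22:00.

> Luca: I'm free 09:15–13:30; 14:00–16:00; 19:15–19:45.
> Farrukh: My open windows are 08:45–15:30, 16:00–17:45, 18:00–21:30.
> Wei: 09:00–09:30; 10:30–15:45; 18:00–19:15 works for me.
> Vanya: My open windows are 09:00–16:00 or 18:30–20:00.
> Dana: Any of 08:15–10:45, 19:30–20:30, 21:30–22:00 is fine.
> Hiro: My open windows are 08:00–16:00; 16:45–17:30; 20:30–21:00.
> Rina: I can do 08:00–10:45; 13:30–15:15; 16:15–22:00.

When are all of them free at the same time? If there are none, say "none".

Luca ∩ Farrukh: 09:15-13:30, 14:00-15:30, 19:15-19:45.
Luca ∩ Farrukh ∩ Wei: 09:15-09:30, 10:30-13:30, 14:00-15:30.
Luca ∩ Farrukh ∩ Wei ∩ Vanya: 09:15-09:30, 10:30-13:30, 14:00-15:30.
Luca ∩ Farrukh ∩ Wei ∩ Vanya ∩ Dana: 09:15-09:30, 10:30-10:45.
Luca ∩ Farrukh ∩ Wei ∩ Vanya ∩ Dana ∩ Hiro: 09:15-09:30, 10:30-10:45.
Luca ∩ Farrukh ∩ Wei ∩ Vanya ∩ Dana ∩ Hiro ∩ Rina: 09:15-09:30, 10:30-10:45.
So the common availability across everyone is 09:15-09:30, 10:30-10:45.

09:15-09:30, 10:30-10:45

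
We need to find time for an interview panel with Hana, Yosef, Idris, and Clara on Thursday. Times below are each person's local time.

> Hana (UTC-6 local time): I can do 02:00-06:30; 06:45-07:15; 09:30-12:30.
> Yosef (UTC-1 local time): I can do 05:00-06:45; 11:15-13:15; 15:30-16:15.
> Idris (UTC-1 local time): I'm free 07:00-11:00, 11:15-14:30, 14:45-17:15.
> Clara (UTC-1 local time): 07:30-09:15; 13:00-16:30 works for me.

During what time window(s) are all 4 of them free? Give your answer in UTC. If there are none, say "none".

16:30-17:15

Hana in UTC: 08:00-12:30, 12:45-13:15, 15:30-18:30 (add 6h to convert from UTC-6).
Yosef in UTC: 06:00-07:45, 12:15-14:15, 16:30-17:15 (add 1h to convert from UTC-1).
Idris in UTC: 08:00-12:00, 12:15-15:30, 15:45-18:15 (add 1h to convert from UTC-1).
Clara in UTC: 08:30-10:15, 14:00-17:30 (add 1h to convert from UTC-1).
Hana ∩ Yosef: 12:15-12:30, 12:45-13:15, 16:30-17:15.
Hana ∩ Yosef ∩ Idris: 12:15-12:30, 12:45-13:15, 16:30-17:15.
Hana ∩ Yosef ∩ Idris ∩ Clara: 16:30-17:15.
So the common availability across everyone is 16:30-17:15.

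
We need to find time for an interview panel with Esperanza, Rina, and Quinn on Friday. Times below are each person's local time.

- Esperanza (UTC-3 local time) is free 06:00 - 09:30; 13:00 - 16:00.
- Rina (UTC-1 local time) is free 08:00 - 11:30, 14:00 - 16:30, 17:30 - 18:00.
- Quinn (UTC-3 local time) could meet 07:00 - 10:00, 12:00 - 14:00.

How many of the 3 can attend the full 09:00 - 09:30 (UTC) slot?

Esperanza in UTC: 09:00-12:30, 16:00-19:00 (add 3h to convert from UTC-3).
Rina in UTC: 09:00-12:30, 15:00-17:30, 18:30-19:00 (add 1h to convert from UTC-1).
Quinn in UTC: 10:00-13:00, 15:00-17:00 (add 3h to convert from UTC-3).
Esperanza and Rina can make the full 09:00-09:30 slot — that's 2.

2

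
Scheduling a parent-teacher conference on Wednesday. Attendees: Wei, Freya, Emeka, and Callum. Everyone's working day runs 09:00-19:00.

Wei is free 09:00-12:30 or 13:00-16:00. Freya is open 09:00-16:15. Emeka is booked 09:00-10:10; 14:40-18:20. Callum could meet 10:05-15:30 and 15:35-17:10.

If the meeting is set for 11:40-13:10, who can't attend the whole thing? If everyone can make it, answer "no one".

Wei

Wei free: 09:00-12:30, 13:00-16:00.
Freya free: 09:00-16:15.
Emeka free: 10:10-14:40, 18:20-19:00 (invert busy blocks within the working day).
Callum free: 10:05-15:30, 15:35-17:10.
Wei: not fully free for 11:40-13:10. Freya: free for 11:40-13:10. Emeka: free for 11:40-13:10. Callum: free for 11:40-13:10.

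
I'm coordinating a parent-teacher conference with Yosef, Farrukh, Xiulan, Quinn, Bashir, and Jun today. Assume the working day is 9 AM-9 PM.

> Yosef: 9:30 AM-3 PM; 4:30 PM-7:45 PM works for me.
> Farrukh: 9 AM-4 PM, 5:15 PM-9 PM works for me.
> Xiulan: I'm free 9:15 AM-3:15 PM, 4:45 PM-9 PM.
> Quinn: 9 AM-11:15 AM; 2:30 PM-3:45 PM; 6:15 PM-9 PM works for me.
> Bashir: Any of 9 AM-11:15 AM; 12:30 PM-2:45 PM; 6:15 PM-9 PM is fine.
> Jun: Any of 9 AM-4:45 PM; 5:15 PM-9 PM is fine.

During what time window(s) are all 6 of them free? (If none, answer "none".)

Yosef ∩ Farrukh: 09:30-15:00, 17:15-19:45.
Yosef ∩ Farrukh ∩ Xiulan: 09:30-15:00, 17:15-19:45.
Yosef ∩ Farrukh ∩ Xiulan ∩ Quinn: 09:30-11:15, 14:30-15:00, 18:15-19:45.
Yosef ∩ Farrukh ∩ Xiulan ∩ Quinn ∩ Bashir: 09:30-11:15, 14:30-14:45, 18:15-19:45.
Yosef ∩ Farrukh ∩ Xiulan ∩ Quinn ∩ Bashir ∩ Jun: 09:30-11:15, 14:30-14:45, 18:15-19:45.

09:30-11:15, 14:30-14:45, 18:15-19:45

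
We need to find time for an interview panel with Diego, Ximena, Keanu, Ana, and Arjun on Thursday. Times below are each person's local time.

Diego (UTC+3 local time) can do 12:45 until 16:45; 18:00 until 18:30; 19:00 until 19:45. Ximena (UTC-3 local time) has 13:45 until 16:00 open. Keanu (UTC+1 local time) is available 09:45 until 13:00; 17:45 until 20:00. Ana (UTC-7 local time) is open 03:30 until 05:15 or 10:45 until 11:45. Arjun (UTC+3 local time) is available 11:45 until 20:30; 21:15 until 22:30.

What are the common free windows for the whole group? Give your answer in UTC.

Diego in UTC: 09:45-13:45, 15:00-15:30, 16:00-16:45 (subtract 3h to convert from UTC+3).
Ximena in UTC: 16:45-19:00 (add 3h to convert from UTC-3).
Keanu in UTC: 08:45-12:00, 16:45-19:00 (subtract 1h to convert from UTC+1).
Ana in UTC: 10:30-12:15, 17:45-18:45 (add 7h to convert from UTC-7).
Arjun in UTC: 08:45-17:30, 18:15-19:30 (subtract 3h to convert from UTC+3).
Diego ∩ Ximena: ∅.
Diego ∩ Ximena ∩ Keanu: ∅.
Diego ∩ Ximena ∩ Keanu ∩ Ana: ∅.
Diego ∩ Ximena ∩ Keanu ∩ Ana ∩ Arjun: ∅.
There is no time when everyone is free.

none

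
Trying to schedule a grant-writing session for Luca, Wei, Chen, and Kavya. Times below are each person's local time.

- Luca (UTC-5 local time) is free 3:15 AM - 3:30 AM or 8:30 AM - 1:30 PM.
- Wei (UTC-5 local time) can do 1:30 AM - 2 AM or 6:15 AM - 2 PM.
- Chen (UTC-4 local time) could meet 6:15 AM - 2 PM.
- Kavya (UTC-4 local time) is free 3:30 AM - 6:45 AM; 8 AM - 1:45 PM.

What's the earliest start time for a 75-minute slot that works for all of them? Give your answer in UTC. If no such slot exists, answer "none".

13:30

Luca in UTC: 08:15-08:30, 13:30-18:30 (add 5h to convert from UTC-5).
Wei in UTC: 06:30-07:00, 11:15-19:00 (add 5h to convert from UTC-5).
Chen in UTC: 10:15-18:00 (add 4h to convert from UTC-4).
Kavya in UTC: 07:30-10:45, 12:00-17:45 (add 4h to convert from UTC-4).
Luca ∩ Wei: 13:30-18:30.
Luca ∩ Wei ∩ Chen: 13:30-18:00.
Luca ∩ Wei ∩ Chen ∩ Kavya: 13:30-17:45.
The first common window of at least 75 minutes is 13:30-17:45, so the earliest start is 13:30.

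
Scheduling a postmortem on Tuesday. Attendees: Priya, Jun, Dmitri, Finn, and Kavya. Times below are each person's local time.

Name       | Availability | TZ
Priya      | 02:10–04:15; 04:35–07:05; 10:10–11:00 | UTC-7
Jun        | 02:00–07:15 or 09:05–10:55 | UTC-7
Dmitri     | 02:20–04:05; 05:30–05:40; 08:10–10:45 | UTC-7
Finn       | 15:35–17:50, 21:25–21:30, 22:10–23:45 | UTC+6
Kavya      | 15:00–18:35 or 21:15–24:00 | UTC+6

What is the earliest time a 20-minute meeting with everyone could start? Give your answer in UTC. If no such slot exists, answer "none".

09:35

Priya in UTC: 09:10-11:15, 11:35-14:05, 17:10-18:00 (add 7h to convert from UTC-7).
Jun in UTC: 09:00-14:15, 16:05-17:55 (add 7h to convert from UTC-7).
Dmitri in UTC: 09:20-11:05, 12:30-12:40, 15:10-17:45 (add 7h to convert from UTC-7).
Finn in UTC: 09:35-11:50, 15:25-15:30, 16:10-17:45 (subtract 6h to convert from UTC+6).
Kavya in UTC: 09:00-12:35, 15:15-18:00 (subtract 6h to convert from UTC+6).
Priya ∩ Jun: 09:10-11:15, 11:35-14:05, 17:10-17:55.
Priya ∩ Jun ∩ Dmitri: 09:20-11:05, 12:30-12:40, 17:10-17:45.
Priya ∩ Jun ∩ Dmitri ∩ Finn: 09:35-11:05, 17:10-17:45.
Priya ∩ Jun ∩ Dmitri ∩ Finn ∩ Kavya: 09:35-11:05, 17:10-17:45.
Those are the intersection windows.
The first common window of at least 20 minutes is 09:35-11:05, so the earliest start is 09:35.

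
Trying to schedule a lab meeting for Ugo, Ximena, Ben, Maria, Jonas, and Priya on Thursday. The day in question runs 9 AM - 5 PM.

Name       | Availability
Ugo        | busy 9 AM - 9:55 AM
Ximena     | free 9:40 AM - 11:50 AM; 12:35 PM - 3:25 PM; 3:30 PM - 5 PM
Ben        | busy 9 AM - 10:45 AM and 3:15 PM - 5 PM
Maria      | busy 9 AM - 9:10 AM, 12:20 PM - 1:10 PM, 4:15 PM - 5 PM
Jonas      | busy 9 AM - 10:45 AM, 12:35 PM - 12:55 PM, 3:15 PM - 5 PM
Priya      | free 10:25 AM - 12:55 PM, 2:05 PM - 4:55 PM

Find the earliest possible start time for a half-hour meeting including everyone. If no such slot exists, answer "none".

10:45

Ugo free: 09:55-17:00 (invert busy blocks within the working day).
Ximena free: 09:40-11:50, 12:35-15:25, 15:30-17:00.
Ben free: 10:45-15:15 (invert busy blocks within the working day).
Maria free: 09:10-12:20, 13:10-16:15 (invert busy blocks within the working day).
Jonas free: 10:45-12:35, 12:55-15:15 (invert busy blocks within the working day).
Priya free: 10:25-12:55, 14:05-16:55.
Ugo ∩ Ximena: 09:55-11:50, 12:35-15:25, 15:30-17:00.
Ugo ∩ Ximena ∩ Ben: 10:45-11:50, 12:35-15:15.
Ugo ∩ Ximena ∩ Ben ∩ Maria: 10:45-11:50, 13:10-15:15.
Ugo ∩ Ximena ∩ Ben ∩ Maria ∩ Jonas: 10:45-11:50, 13:10-15:15.
Ugo ∩ Ximena ∩ Ben ∩ Maria ∩ Jonas ∩ Priya: 10:45-11:50, 14:05-15:15.
The first common window of at least 30 minutes is 10:45-11:50, so the earliest start is 10:45.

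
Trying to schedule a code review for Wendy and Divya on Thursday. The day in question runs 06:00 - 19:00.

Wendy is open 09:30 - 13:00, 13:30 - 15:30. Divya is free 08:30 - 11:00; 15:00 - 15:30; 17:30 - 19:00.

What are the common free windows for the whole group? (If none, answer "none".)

09:30-11:00, 15:00-15:30

Wendy ∩ Divya: 09:30-11:00, 15:00-15:30.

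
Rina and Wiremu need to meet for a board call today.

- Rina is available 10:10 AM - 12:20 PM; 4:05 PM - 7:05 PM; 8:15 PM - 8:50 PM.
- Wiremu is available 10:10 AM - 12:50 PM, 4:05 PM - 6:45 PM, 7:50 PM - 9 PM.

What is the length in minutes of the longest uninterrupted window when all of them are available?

Rina ∩ Wiremu: 10:10-12:20, 16:05-18:45, 20:15-20:50.
The longest is 16:05-18:45 at 160 minutes.

160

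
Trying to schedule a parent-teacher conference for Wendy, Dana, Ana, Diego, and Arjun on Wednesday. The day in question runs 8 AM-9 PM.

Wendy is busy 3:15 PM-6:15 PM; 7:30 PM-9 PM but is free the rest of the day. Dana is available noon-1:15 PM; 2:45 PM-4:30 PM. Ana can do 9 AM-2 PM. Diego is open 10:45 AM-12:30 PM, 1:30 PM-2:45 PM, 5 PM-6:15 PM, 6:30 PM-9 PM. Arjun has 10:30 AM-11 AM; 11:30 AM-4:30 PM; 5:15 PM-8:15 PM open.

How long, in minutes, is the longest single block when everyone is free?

30

Wendy free: 08:00-15:15, 18:15-19:30 (invert busy blocks within the working day).
Dana free: 12:00-13:15, 14:45-16:30.
Ana free: 09:00-14:00.
Diego free: 10:45-12:30, 13:30-14:45, 17:00-18:15, 18:30-21:00.
Arjun free: 10:30-11:00, 11:30-16:30, 17:15-20:15.
Wendy ∩ Dana: 12:00-13:15, 14:45-15:15.
Wendy ∩ Dana ∩ Ana: 12:00-13:15.
Wendy ∩ Dana ∩ Ana ∩ Diego: 12:00-12:30.
Wendy ∩ Dana ∩ Ana ∩ Diego ∩ Arjun: 12:00-12:30.
The longest is 12:00-12:30 at 30 minutes.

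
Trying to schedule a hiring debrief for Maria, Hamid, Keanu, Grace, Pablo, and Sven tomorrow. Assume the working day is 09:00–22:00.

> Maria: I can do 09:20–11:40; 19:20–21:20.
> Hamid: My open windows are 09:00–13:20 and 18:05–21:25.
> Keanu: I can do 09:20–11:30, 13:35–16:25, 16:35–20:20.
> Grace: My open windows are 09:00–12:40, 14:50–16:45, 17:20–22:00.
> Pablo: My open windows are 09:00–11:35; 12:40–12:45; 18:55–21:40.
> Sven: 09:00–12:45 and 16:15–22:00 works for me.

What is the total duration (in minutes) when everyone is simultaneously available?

190

Maria ∩ Hamid: 09:20-11:40, 19:20-21:20.
Maria ∩ Hamid ∩ Keanu: 09:20-11:30, 19:20-20:20.
Maria ∩ Hamid ∩ Keanu ∩ Grace: 09:20-11:30, 19:20-20:20.
Maria ∩ Hamid ∩ Keanu ∩ Grace ∩ Pablo: 09:20-11:30, 19:20-20:20.
Maria ∩ Hamid ∩ Keanu ∩ Grace ∩ Pablo ∩ Sven: 09:20-11:30, 19:20-20:20.
So the common availability across everyone is 09:20-11:30, 19:20-20:20.
Summing the common windows: 130 + 60 = 190 minutes.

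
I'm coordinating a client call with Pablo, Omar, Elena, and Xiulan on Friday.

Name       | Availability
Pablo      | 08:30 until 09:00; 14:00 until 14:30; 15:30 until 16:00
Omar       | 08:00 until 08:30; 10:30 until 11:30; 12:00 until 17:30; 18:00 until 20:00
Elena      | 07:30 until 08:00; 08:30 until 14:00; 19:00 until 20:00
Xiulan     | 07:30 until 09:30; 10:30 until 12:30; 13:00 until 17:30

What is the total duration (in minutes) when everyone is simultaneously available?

Pablo ∩ Omar: 14:00-14:30, 15:30-16:00.
Pablo ∩ Omar ∩ Elena: ∅.
Pablo ∩ Omar ∩ Elena ∩ Xiulan: ∅.
There is no time when everyone is free.
There is no common window, so the total is 0 minutes.

0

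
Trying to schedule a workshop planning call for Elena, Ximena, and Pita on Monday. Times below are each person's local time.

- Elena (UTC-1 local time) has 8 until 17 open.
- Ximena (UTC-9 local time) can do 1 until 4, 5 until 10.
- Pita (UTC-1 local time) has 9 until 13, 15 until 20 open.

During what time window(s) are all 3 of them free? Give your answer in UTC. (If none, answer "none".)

10:00-13:00, 16:00-18:00

Elena in UTC: 09:00-18:00 (add 1h to convert from UTC-1).
Ximena in UTC: 10:00-13:00, 14:00-19:00 (add 9h to convert from UTC-9).
Pita in UTC: 10:00-14:00, 16:00-21:00 (add 1h to convert from UTC-1).
Elena ∩ Ximena: 10:00-13:00, 14:00-18:00.
Elena ∩ Ximena ∩ Pita: 10:00-13:00, 16:00-18:00.
Those are the intersection windows.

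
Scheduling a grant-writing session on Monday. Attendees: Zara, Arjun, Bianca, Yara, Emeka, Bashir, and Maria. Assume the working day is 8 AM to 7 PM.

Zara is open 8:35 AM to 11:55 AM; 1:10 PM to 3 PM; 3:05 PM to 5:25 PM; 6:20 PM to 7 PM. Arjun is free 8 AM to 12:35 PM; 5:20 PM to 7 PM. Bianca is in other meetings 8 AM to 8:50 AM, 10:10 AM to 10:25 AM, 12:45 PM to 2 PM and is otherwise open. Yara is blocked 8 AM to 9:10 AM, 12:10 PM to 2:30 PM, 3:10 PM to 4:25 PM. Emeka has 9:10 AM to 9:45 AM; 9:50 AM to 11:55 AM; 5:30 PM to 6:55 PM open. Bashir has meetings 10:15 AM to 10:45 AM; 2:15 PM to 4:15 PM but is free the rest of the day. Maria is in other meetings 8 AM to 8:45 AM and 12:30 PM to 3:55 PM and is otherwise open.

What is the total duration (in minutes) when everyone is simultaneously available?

160

Zara free: 08:35-11:55, 13:10-15:00, 15:05-17:25, 18:20-19:00.
Arjun free: 08:00-12:35, 17:20-19:00.
Bianca free: 08:50-10:10, 10:25-12:45, 14:00-19:00 (invert busy blocks within the working day).
Yara free: 09:10-12:10, 14:30-15:10, 16:25-19:00 (invert busy blocks within the working day).
Emeka free: 09:10-09:45, 09:50-11:55, 17:30-18:55.
Bashir free: 08:00-10:15, 10:45-14:15, 16:15-19:00 (invert busy blocks within the working day).
Maria free: 08:45-12:30, 15:55-19:00 (invert busy blocks within the working day).
Zara ∩ Arjun: 08:35-11:55, 17:20-17:25, 18:20-19:00.
Zara ∩ Arjun ∩ Bianca: 08:50-10:10, 10:25-11:55, 17:20-17:25, 18:20-19:00.
Zara ∩ Arjun ∩ Bianca ∩ Yara: 09:10-10:10, 10:25-11:55, 17:20-17:25, 18:20-19:00.
Zara ∩ Arjun ∩ Bianca ∩ Yara ∩ Emeka: 09:10-09:45, 09:50-10:10, 10:25-11:55, 18:20-18:55.
Zara ∩ Arjun ∩ Bianca ∩ Yara ∩ Emeka ∩ Bashir: 09:10-09:45, 09:50-10:10, 10:45-11:55, 18:20-18:55.
Zara ∩ Arjun ∩ Bianca ∩ Yara ∩ Emeka ∩ Bashir ∩ Maria: 09:10-09:45, 09:50-10:10, 10:45-11:55, 18:20-18:55.
Those are the intersection windows.
Summing the common windows: 35 + 20 + 70 + 35 = 160 minutes.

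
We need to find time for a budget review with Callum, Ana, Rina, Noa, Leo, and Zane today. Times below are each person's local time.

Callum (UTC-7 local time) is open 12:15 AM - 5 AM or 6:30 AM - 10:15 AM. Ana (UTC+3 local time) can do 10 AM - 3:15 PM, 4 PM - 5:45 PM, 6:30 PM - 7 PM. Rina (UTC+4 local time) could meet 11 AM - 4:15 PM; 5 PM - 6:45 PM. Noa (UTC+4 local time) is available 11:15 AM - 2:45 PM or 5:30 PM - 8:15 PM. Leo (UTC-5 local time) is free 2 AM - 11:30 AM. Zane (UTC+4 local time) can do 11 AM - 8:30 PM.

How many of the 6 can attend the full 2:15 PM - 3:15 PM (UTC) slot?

4

Callum in UTC: 07:15-12:00, 13:30-17:15 (add 7h to convert from UTC-7).
Ana in UTC: 07:00-12:15, 13:00-14:45, 15:30-16:00 (subtract 3h to convert from UTC+3).
Rina in UTC: 07:00-12:15, 13:00-14:45 (subtract 4h to convert from UTC+4).
Noa in UTC: 07:15-10:45, 13:30-16:15 (subtract 4h to convert from UTC+4).
Leo in UTC: 07:00-16:30 (add 5h to convert from UTC-5).
Zane in UTC: 07:00-16:30 (subtract 4h to convert from UTC+4).
Callum, Noa, Leo, and Zane can make the full 14:15-15:15 slot — that's 4.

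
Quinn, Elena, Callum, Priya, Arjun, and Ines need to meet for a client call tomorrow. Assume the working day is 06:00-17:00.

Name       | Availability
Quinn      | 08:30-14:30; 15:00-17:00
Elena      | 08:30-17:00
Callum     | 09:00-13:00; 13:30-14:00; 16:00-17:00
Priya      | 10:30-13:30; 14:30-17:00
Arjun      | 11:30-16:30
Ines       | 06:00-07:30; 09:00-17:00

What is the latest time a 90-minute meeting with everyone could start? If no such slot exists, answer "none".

Quinn ∩ Elena: 08:30-14:30, 15:00-17:00.
Quinn ∩ Elena ∩ Callum: 09:00-13:00, 13:30-14:00, 16:00-17:00.
Quinn ∩ Elena ∩ Callum ∩ Priya: 10:30-13:00, 16:00-17:00.
Quinn ∩ Elena ∩ Callum ∩ Priya ∩ Arjun: 11:30-13:00, 16:00-16:30.
Quinn ∩ Elena ∩ Callum ∩ Priya ∩ Arjun ∩ Ines: 11:30-13:00, 16:00-16:30.
The last common window of at least 90 minutes is 11:30-13:00; a 90-minute meeting can start as late as 11:30 and still end by 13:00.

11:30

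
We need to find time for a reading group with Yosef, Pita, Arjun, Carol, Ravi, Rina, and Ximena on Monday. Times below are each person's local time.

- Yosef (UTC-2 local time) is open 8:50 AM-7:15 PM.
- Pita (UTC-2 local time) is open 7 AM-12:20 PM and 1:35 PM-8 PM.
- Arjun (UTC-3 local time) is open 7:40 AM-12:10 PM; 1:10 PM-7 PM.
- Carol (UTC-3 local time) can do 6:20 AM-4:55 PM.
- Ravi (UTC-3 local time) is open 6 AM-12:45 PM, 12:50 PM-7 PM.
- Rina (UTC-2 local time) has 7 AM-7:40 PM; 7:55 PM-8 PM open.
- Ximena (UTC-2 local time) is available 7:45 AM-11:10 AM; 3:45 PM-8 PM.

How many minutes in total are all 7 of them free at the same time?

270

Yosef in UTC: 10:50-21:15 (add 2h to convert from UTC-2).
Pita in UTC: 09:00-14:20, 15:35-22:00 (add 2h to convert from UTC-2).
Arjun in UTC: 10:40-15:10, 16:10-22:00 (add 3h to convert from UTC-3).
Carol in UTC: 09:20-19:55 (add 3h to convert from UTC-3).
Ravi in UTC: 09:00-15:45, 15:50-22:00 (add 3h to convert from UTC-3).
Rina in UTC: 09:00-21:40, 21:55-22:00 (add 2h to convert from UTC-2).
Ximena in UTC: 09:45-13:10, 17:45-22:00 (add 2h to convert from UTC-2).
Yosef ∩ Pita: 10:50-14:20, 15:35-21:15.
Yosef ∩ Pita ∩ Arjun: 10:50-14:20, 16:10-21:15.
Yosef ∩ Pita ∩ Arjun ∩ Carol: 10:50-14:20, 16:10-19:55.
Yosef ∩ Pita ∩ Arjun ∩ Carol ∩ Ravi: 10:50-14:20, 16:10-19:55.
Yosef ∩ Pita ∩ Arjun ∩ Carol ∩ Ravi ∩ Rina: 10:50-14:20, 16:10-19:55.
Yosef ∩ Pita ∩ Arjun ∩ Carol ∩ Ravi ∩ Rina ∩ Ximena: 10:50-13:10, 17:45-19:55.
Those are the intersection windows.
Summing the common windows: 140 + 130 = 270 minutes.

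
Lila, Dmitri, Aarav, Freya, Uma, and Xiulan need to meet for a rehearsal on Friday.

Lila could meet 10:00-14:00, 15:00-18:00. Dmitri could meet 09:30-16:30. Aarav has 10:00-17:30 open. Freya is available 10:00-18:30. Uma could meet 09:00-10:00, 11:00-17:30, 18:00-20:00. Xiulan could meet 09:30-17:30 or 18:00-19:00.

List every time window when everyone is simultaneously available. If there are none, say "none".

Lila ∩ Dmitri: 10:00-14:00, 15:00-16:30.
Lila ∩ Dmitri ∩ Aarav: 10:00-14:00, 15:00-16:30.
Lila ∩ Dmitri ∩ Aarav ∩ Freya: 10:00-14:00, 15:00-16:30.
Lila ∩ Dmitri ∩ Aarav ∩ Freya ∩ Uma: 11:00-14:00, 15:00-16:30.
Lila ∩ Dmitri ∩ Aarav ∩ Freya ∩ Uma ∩ Xiulan: 11:00-14:00, 15:00-16:30.
So the common availability across everyone is 11:00-14:00, 15:00-16:30.

11:00-14:00, 15:00-16:30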